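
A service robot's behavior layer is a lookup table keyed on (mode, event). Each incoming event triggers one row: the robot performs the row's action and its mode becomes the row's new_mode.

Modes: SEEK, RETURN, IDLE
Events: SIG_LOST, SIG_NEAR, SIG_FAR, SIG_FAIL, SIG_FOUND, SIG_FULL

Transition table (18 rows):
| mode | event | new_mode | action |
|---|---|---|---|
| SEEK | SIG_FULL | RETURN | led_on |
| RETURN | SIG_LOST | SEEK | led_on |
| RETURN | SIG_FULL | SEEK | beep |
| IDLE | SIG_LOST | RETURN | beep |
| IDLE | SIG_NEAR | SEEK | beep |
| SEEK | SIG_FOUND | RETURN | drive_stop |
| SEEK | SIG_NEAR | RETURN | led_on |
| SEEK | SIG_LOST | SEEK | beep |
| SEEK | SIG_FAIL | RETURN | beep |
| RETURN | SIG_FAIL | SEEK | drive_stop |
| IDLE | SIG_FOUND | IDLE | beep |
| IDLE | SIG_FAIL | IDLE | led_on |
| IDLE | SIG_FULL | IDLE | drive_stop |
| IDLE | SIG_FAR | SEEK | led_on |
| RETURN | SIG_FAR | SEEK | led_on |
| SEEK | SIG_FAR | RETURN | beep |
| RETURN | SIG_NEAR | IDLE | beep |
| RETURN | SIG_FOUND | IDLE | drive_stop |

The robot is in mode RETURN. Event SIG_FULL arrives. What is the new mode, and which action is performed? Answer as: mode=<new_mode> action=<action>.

mode=SEEK action=beep

current mode = RETURN; filter table to that mode:
  (RETURN, SIG_LOST) → (SEEK, led_on)
  (RETURN, SIG_FULL) → (SEEK, beep)  ← event matches
  (RETURN, SIG_FAIL) → (SEEK, drive_stop)
  (RETURN, SIG_FAR) → (SEEK, led_on)
  (RETURN, SIG_NEAR) → (IDLE, beep)
  (RETURN, SIG_FOUND) → (IDLE, drive_stop)
event = SIG_FULL selects (SEEK, beep)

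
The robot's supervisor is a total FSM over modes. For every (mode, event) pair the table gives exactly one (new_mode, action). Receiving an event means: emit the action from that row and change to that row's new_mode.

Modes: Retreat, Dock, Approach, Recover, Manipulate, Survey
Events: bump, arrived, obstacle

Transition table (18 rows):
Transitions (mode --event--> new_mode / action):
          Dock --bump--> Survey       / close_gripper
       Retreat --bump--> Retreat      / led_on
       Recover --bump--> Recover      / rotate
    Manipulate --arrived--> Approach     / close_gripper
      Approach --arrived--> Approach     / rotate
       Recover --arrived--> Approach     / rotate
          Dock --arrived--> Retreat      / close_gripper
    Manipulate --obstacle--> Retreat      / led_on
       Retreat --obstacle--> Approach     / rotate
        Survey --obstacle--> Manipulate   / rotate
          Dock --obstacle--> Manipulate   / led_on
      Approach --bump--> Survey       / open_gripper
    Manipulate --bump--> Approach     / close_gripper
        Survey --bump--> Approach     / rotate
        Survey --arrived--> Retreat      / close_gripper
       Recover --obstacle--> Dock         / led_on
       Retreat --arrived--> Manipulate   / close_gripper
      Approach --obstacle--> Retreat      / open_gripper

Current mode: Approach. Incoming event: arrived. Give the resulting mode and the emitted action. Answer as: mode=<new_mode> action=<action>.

mode=Approach action=rotate

current mode = Approach; filter table to that mode:
  (Approach, arrived) → (Approach, rotate)  ← event matches
  (Approach, bump) → (Survey, open_gripper)
  (Approach, obstacle) → (Retreat, open_gripper)
event = arrived selects (Approach, rotate)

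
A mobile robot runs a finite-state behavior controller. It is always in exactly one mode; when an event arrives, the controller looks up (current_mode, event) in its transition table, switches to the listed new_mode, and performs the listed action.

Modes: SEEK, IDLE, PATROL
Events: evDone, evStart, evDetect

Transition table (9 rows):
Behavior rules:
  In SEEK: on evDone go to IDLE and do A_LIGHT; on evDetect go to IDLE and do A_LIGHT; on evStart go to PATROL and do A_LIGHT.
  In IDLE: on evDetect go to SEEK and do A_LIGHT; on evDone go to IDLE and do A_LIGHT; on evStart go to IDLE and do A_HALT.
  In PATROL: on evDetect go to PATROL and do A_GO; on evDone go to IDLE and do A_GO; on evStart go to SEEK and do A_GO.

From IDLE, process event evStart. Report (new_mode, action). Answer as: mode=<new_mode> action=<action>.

current mode = IDLE; filter table to that mode:
  (IDLE, evDetect) → (SEEK, A_LIGHT)
  (IDLE, evDone) → (IDLE, A_LIGHT)
  (IDLE, evStart) → (IDLE, A_HALT)  ← event matches
event = evStart selects (IDLE, A_HALT)

mode=IDLE action=A_HALT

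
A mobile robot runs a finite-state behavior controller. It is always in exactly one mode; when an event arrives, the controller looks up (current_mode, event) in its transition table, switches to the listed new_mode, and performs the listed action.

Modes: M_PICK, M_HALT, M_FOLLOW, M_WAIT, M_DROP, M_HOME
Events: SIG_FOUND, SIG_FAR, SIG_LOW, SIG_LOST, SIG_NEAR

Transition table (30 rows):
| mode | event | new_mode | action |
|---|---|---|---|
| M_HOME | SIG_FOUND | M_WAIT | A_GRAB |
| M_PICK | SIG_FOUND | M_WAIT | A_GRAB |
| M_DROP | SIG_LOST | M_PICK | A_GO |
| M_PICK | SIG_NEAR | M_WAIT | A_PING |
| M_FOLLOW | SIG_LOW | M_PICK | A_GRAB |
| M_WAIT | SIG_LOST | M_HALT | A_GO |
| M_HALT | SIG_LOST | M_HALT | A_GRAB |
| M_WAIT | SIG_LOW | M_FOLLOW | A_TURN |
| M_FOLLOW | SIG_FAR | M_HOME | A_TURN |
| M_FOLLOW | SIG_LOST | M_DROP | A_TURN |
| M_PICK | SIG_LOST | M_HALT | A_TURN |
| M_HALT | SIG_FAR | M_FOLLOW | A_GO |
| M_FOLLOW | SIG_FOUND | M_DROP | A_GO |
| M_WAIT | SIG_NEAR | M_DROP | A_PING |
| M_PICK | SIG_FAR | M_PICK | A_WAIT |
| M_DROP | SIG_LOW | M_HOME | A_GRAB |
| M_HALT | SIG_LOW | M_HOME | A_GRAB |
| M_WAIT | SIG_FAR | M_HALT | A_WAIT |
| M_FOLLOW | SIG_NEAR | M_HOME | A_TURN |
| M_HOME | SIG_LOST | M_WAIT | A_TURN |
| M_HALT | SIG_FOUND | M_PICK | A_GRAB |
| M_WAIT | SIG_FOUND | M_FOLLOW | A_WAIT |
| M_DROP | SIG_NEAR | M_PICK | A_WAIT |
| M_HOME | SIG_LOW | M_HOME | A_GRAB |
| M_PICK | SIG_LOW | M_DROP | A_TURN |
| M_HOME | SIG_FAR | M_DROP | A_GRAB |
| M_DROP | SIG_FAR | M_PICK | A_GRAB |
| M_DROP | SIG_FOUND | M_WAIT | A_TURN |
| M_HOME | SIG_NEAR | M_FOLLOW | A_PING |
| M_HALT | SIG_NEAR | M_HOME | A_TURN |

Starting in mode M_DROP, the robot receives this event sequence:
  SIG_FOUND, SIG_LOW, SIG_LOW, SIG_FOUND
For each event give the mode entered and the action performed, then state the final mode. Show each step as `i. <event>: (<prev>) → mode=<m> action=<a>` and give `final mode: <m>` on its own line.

final mode: M_WAIT

1. SIG_FOUND: (M_DROP) → mode=M_WAIT action=A_TURN
2. SIG_LOW: (M_WAIT) → mode=M_FOLLOW action=A_TURN
3. SIG_LOW: (M_FOLLOW) → mode=M_PICK action=A_GRAB
4. SIG_FOUND: (M_PICK) → mode=M_WAIT action=A_GRAB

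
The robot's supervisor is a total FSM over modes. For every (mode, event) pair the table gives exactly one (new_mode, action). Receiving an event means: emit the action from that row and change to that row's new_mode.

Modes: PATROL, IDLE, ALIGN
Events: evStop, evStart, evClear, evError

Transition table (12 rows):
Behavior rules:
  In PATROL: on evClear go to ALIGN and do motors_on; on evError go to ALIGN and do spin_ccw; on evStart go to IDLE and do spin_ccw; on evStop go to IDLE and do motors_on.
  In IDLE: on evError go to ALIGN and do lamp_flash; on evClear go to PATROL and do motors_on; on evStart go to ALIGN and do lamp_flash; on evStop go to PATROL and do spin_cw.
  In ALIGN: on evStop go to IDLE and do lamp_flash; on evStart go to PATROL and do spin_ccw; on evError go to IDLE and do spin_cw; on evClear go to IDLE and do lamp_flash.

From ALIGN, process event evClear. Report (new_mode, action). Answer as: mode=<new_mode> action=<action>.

mode=IDLE action=lamp_flash

current mode = ALIGN; filter table to that mode:
  (ALIGN, evStop) → (IDLE, lamp_flash)
  (ALIGN, evStart) → (PATROL, spin_ccw)
  (ALIGN, evError) → (IDLE, spin_cw)
  (ALIGN, evClear) → (IDLE, lamp_flash)  ← event matches
event = evClear selects (IDLE, lamp_flash)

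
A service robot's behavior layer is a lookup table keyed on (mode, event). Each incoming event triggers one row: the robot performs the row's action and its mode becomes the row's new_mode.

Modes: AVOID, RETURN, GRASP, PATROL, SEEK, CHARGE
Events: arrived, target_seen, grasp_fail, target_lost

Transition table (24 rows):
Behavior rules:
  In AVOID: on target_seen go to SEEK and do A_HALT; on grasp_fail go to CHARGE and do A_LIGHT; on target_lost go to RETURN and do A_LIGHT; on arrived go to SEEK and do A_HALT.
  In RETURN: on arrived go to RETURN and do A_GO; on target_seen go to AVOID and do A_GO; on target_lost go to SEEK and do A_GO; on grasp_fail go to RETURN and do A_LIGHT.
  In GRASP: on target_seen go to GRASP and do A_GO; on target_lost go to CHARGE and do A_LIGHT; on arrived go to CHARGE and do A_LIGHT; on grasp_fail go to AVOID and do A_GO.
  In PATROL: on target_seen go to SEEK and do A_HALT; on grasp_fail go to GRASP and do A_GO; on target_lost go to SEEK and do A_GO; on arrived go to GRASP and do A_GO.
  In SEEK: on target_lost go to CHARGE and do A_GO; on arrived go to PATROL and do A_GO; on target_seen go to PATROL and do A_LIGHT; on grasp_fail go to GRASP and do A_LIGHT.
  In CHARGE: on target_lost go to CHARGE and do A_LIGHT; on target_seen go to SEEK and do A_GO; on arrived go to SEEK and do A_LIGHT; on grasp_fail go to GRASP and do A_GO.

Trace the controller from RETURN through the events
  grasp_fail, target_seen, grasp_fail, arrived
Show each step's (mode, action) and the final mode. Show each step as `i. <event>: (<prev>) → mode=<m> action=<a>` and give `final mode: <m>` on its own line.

final mode: SEEK

1. grasp_fail: (RETURN) → mode=RETURN action=A_LIGHT
2. target_seen: (RETURN) → mode=AVOID action=A_GO
3. grasp_fail: (AVOID) → mode=CHARGE action=A_LIGHT
4. arrived: (CHARGE) → mode=SEEK action=A_LIGHT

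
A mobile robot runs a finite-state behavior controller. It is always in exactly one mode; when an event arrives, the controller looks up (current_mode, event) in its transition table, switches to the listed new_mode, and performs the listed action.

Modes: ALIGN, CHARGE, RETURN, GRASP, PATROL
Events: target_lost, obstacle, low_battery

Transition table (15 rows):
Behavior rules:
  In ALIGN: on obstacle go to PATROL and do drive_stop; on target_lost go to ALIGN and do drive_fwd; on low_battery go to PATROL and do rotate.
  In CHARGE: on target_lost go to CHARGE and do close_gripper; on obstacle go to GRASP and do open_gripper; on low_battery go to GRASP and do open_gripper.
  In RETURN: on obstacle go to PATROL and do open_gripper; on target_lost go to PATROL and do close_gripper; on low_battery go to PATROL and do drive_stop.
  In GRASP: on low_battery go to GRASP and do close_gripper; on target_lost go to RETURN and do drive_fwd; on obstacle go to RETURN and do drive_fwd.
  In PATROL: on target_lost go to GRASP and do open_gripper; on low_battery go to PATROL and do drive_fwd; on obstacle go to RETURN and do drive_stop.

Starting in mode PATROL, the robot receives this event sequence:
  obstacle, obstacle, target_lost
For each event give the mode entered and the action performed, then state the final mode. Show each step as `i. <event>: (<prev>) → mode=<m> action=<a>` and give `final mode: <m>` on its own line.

1. obstacle: (PATROL) → mode=RETURN action=drive_stop
2. obstacle: (RETURN) → mode=PATROL action=open_gripper
3. target_lost: (PATROL) → mode=GRASP action=open_gripper

final mode: GRASP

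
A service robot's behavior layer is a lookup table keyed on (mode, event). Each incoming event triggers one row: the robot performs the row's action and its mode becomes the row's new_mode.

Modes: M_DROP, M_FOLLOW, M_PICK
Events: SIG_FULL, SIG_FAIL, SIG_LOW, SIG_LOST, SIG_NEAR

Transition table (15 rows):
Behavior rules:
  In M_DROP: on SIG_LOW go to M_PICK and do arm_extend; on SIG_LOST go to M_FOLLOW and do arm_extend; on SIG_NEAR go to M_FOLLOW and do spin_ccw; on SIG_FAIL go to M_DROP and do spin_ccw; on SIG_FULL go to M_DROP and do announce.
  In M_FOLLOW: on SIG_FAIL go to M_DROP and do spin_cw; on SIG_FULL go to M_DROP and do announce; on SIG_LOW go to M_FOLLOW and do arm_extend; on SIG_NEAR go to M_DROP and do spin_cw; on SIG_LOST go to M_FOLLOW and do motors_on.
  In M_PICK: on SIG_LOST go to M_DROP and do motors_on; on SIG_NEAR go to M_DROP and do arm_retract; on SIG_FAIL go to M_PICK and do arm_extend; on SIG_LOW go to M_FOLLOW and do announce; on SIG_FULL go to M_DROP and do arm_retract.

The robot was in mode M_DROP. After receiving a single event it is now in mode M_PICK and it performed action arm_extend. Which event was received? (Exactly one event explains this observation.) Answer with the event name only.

try SIG_FULL: (M_DROP, SIG_FULL) → (M_DROP, announce)
try SIG_FAIL: (M_DROP, SIG_FAIL) → (M_DROP, spin_ccw)
try SIG_LOW: (M_DROP, SIG_LOW) → (M_PICK, arm_extend)  ← matches
try SIG_LOST: (M_DROP, SIG_LOST) → (M_FOLLOW, arm_extend)
try SIG_NEAR: (M_DROP, SIG_NEAR) → (M_FOLLOW, spin_ccw)

SIG_LOW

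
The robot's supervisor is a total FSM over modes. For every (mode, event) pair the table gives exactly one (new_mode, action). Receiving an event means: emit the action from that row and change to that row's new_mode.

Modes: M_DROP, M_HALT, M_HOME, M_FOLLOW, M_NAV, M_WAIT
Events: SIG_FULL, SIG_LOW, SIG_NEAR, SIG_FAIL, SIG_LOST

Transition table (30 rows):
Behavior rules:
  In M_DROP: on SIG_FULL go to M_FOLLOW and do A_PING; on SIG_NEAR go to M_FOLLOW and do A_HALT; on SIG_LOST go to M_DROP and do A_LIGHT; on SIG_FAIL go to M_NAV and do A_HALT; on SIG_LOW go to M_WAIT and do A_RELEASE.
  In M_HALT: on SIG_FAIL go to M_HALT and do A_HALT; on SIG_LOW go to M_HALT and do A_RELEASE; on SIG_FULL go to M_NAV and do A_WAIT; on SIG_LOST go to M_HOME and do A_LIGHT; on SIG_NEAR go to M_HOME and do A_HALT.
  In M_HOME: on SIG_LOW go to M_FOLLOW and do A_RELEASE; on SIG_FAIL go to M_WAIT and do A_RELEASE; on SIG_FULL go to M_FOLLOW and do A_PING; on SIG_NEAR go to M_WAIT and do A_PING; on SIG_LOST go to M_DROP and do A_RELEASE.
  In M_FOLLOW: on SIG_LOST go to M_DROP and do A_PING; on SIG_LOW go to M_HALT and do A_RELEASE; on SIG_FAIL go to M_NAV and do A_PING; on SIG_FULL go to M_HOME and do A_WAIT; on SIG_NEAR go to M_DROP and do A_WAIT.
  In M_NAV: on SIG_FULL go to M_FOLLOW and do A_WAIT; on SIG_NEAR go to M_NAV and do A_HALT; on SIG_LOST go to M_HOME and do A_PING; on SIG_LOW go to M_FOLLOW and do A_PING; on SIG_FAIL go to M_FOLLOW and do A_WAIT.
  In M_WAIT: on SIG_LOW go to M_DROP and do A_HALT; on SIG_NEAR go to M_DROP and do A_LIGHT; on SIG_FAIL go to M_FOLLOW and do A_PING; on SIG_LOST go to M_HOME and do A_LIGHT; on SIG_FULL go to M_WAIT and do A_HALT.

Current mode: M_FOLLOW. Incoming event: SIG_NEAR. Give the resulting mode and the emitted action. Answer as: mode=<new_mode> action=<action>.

current mode = M_FOLLOW; filter table to that mode:
  (M_FOLLOW, SIG_LOST) → (M_DROP, A_PING)
  (M_FOLLOW, SIG_LOW) → (M_HALT, A_RELEASE)
  (M_FOLLOW, SIG_FAIL) → (M_NAV, A_PING)
  (M_FOLLOW, SIG_FULL) → (M_HOME, A_WAIT)
  (M_FOLLOW, SIG_NEAR) → (M_DROP, A_WAIT)  ← event matches
event = SIG_NEAR selects (M_DROP, A_WAIT)

mode=M_DROP action=A_WAIT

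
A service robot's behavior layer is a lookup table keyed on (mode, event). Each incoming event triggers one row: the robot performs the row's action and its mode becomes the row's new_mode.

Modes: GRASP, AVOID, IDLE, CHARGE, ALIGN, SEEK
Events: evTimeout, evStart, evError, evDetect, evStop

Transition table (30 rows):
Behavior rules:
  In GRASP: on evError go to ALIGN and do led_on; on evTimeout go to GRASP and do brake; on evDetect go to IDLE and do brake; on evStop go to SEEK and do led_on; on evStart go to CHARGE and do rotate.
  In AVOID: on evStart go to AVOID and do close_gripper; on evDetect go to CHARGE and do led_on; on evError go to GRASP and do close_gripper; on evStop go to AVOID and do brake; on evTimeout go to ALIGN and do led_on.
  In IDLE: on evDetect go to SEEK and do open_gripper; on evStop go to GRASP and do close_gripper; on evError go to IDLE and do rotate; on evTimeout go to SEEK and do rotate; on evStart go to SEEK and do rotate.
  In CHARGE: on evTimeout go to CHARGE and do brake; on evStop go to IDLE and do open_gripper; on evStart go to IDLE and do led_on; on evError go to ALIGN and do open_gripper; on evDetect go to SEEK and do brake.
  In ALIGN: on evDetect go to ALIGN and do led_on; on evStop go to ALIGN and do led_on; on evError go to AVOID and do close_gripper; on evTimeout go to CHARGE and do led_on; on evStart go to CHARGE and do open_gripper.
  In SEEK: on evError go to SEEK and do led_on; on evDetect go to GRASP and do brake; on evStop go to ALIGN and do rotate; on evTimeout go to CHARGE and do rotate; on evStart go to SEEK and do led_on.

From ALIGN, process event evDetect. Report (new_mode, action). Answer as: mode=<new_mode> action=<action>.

mode=ALIGN action=led_on

current mode = ALIGN; filter table to that mode:
  (ALIGN, evDetect) → (ALIGN, led_on)  ← event matches
  (ALIGN, evStop) → (ALIGN, led_on)
  (ALIGN, evError) → (AVOID, close_gripper)
  (ALIGN, evTimeout) → (CHARGE, led_on)
  (ALIGN, evStart) → (CHARGE, open_gripper)
event = evDetect selects (ALIGN, led_on)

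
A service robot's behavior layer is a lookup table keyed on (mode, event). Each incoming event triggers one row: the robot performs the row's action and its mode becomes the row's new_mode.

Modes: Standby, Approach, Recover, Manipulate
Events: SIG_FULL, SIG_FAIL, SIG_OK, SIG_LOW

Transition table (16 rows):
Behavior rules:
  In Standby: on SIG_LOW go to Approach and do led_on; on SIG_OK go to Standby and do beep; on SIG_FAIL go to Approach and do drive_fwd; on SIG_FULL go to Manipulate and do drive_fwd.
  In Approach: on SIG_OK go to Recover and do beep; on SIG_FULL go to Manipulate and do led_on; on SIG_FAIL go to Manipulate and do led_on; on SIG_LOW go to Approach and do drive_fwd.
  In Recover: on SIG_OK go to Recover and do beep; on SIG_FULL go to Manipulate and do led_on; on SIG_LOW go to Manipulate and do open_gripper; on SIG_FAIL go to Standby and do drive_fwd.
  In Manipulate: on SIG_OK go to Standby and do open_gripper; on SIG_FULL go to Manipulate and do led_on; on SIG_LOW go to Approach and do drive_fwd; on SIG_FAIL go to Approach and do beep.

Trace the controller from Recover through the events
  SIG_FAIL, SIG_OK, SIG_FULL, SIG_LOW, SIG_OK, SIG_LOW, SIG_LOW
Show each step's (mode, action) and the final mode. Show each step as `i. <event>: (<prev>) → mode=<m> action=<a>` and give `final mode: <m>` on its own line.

1. SIG_FAIL: (Recover) → mode=Standby action=drive_fwd
2. SIG_OK: (Standby) → mode=Standby action=beep
3. SIG_FULL: (Standby) → mode=Manipulate action=drive_fwd
4. SIG_LOW: (Manipulate) → mode=Approach action=drive_fwd
5. SIG_OK: (Approach) → mode=Recover action=beep
6. SIG_LOW: (Recover) → mode=Manipulate action=open_gripper
7. SIG_LOW: (Manipulate) → mode=Approach action=drive_fwd

final mode: Approach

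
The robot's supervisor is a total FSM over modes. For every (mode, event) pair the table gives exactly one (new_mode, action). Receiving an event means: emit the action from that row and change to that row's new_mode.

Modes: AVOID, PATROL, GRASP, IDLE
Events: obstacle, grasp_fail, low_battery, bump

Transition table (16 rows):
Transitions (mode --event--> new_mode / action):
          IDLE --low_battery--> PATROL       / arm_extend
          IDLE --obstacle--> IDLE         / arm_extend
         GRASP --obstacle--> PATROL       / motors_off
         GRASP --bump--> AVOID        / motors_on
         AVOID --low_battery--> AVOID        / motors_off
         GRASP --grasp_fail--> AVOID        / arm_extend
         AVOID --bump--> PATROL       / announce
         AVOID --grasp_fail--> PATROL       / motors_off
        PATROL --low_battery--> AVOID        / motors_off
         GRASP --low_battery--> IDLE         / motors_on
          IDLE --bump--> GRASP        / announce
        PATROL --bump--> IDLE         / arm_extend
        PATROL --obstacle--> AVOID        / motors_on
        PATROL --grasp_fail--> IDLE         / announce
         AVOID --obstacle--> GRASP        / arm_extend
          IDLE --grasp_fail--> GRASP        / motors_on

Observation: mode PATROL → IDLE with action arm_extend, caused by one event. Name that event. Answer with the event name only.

try obstacle: (PATROL, obstacle) → (AVOID, motors_on)
try grasp_fail: (PATROL, grasp_fail) → (IDLE, announce)
try low_battery: (PATROL, low_battery) → (AVOID, motors_off)
try bump: (PATROL, bump) → (IDLE, arm_extend)  ← matches

bump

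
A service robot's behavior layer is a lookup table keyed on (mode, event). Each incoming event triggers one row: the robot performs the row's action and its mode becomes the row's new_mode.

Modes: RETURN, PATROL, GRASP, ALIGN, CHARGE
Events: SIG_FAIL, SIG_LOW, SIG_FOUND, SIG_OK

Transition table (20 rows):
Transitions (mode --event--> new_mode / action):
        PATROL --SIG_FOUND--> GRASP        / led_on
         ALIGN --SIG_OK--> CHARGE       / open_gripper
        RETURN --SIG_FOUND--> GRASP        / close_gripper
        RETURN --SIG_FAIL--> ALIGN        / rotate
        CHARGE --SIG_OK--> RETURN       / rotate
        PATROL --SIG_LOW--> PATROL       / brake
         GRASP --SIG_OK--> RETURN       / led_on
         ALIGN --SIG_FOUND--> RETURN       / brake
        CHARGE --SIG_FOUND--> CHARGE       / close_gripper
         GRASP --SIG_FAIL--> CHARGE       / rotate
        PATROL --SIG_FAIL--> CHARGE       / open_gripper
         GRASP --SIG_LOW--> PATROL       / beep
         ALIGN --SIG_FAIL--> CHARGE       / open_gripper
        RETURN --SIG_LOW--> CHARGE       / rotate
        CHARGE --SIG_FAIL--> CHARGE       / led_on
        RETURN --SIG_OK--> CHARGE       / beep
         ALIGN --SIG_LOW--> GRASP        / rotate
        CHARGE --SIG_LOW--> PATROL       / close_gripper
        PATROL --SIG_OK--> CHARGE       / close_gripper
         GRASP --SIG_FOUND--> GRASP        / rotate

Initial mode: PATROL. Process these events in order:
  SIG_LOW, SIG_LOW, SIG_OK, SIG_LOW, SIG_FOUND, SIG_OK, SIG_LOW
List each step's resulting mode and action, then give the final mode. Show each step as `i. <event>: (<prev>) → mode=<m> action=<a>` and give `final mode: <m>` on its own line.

1. SIG_LOW: (PATROL) → mode=PATROL action=brake
2. SIG_LOW: (PATROL) → mode=PATROL action=brake
3. SIG_OK: (PATROL) → mode=CHARGE action=close_gripper
4. SIG_LOW: (CHARGE) → mode=PATROL action=close_gripper
5. SIG_FOUND: (PATROL) → mode=GRASP action=led_on
6. SIG_OK: (GRASP) → mode=RETURN action=led_on
7. SIG_LOW: (RETURN) → mode=CHARGE action=rotate

final mode: CHARGE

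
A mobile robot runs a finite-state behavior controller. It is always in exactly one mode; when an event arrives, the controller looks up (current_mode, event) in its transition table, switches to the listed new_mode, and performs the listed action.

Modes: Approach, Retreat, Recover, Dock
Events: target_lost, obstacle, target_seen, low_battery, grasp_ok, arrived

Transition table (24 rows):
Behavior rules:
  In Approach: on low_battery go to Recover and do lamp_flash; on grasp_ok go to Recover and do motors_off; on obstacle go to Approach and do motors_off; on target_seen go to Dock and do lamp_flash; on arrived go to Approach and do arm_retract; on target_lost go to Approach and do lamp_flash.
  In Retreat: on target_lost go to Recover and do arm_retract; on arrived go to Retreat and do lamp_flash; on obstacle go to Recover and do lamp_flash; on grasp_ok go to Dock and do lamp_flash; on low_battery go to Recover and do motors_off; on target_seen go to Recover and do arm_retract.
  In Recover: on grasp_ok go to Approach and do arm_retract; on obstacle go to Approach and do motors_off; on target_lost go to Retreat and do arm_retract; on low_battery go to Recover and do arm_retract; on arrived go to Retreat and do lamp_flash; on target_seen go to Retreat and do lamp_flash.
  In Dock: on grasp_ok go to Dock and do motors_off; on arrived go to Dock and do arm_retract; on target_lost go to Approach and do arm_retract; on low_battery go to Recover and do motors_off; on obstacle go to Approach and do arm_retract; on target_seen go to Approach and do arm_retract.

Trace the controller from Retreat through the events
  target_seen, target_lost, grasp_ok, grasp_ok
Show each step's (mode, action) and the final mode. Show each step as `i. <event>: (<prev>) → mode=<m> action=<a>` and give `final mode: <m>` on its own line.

1. target_seen: (Retreat) → mode=Recover action=arm_retract
2. target_lost: (Recover) → mode=Retreat action=arm_retract
3. grasp_ok: (Retreat) → mode=Dock action=lamp_flash
4. grasp_ok: (Dock) → mode=Dock action=motors_off

final mode: Dock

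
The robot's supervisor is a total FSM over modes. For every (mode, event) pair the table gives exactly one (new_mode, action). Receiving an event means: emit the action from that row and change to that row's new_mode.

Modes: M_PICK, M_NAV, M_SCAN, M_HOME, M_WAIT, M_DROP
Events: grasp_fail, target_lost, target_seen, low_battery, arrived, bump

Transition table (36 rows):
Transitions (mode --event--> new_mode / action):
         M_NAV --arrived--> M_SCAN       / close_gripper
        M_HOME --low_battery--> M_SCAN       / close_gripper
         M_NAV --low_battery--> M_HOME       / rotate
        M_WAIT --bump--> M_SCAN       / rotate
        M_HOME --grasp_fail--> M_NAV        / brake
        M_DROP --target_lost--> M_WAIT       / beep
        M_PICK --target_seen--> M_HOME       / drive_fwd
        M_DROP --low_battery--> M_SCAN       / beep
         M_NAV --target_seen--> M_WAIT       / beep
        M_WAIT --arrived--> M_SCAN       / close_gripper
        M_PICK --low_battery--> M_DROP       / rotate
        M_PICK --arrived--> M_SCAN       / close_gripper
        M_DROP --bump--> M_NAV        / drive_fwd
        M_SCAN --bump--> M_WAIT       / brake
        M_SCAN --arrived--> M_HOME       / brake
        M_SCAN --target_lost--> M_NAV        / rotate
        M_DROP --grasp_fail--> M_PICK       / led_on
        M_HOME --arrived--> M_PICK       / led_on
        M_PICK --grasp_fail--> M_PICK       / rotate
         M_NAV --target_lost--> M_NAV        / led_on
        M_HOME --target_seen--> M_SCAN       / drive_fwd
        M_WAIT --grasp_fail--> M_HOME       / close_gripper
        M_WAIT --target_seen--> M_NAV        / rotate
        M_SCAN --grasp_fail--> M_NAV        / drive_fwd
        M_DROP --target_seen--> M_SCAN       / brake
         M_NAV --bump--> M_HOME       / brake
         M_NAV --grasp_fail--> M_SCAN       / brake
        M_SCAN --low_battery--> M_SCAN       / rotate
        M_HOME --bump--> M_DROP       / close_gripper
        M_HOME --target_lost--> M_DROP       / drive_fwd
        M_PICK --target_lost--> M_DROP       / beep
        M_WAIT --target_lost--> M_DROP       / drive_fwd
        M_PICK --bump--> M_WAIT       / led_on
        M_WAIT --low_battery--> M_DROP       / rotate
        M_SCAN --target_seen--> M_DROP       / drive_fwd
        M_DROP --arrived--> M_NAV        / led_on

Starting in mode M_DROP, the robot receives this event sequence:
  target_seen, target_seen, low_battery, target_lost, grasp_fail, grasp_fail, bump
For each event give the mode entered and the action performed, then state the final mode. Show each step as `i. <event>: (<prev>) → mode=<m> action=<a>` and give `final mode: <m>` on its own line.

final mode: M_HOME

1. target_seen: (M_DROP) → mode=M_SCAN action=brake
2. target_seen: (M_SCAN) → mode=M_DROP action=drive_fwd
3. low_battery: (M_DROP) → mode=M_SCAN action=beep
4. target_lost: (M_SCAN) → mode=M_NAV action=rotate
5. grasp_fail: (M_NAV) → mode=M_SCAN action=brake
6. grasp_fail: (M_SCAN) → mode=M_NAV action=drive_fwd
7. bump: (M_NAV) → mode=M_HOME action=brake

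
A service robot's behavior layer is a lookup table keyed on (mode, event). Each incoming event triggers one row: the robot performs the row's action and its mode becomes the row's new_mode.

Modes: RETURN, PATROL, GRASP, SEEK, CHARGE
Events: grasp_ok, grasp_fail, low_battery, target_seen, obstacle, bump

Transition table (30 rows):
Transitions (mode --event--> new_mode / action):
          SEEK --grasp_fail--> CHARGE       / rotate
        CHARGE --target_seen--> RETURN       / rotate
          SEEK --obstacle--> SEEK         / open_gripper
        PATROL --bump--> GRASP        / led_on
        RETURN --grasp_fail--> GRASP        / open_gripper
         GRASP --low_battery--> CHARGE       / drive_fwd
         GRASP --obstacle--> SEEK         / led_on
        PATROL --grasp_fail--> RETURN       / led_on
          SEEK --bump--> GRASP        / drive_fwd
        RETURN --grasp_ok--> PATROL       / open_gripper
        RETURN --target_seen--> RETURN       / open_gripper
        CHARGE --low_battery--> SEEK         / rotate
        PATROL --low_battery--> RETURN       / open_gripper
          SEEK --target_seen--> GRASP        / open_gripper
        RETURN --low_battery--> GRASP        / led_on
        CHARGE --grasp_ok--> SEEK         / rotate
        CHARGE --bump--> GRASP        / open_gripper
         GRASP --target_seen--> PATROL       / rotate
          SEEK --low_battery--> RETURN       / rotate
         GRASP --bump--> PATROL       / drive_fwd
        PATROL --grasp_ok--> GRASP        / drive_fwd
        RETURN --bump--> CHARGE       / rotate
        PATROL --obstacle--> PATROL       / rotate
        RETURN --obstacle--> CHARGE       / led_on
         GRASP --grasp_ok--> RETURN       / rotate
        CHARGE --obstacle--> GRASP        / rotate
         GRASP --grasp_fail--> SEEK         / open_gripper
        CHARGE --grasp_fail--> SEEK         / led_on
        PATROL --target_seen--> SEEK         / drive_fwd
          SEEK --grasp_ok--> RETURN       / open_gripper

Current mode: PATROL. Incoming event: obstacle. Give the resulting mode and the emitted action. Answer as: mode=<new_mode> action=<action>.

mode=PATROL action=rotate

current mode = PATROL; filter table to that mode:
  (PATROL, bump) → (GRASP, led_on)
  (PATROL, grasp_fail) → (RETURN, led_on)
  (PATROL, low_battery) → (RETURN, open_gripper)
  (PATROL, grasp_ok) → (GRASP, drive_fwd)
  (PATROL, obstacle) → (PATROL, rotate)  ← event matches
  (PATROL, target_seen) → (SEEK, drive_fwd)
event = obstacle selects (PATROL, rotate)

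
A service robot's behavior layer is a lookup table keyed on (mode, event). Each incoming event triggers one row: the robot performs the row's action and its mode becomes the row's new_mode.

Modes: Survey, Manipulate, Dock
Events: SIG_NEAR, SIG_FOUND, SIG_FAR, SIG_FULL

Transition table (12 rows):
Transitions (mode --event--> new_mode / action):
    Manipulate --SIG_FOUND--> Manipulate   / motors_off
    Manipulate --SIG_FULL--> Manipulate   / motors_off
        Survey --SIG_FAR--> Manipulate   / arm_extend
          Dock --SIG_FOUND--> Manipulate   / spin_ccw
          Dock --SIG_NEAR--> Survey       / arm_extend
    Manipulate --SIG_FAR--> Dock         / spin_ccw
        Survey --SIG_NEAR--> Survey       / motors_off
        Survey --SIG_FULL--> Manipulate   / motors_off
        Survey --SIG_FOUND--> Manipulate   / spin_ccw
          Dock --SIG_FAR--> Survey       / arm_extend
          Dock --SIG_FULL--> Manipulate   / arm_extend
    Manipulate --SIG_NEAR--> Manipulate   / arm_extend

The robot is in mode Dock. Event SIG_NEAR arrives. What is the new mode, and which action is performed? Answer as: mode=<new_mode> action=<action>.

mode=Survey action=arm_extend

current mode = Dock; filter table to that mode:
  (Dock, SIG_FOUND) → (Manipulate, spin_ccw)
  (Dock, SIG_NEAR) → (Survey, arm_extend)  ← event matches
  (Dock, SIG_FAR) → (Survey, arm_extend)
  (Dock, SIG_FULL) → (Manipulate, arm_extend)
event = SIG_NEAR selects (Survey, arm_extend)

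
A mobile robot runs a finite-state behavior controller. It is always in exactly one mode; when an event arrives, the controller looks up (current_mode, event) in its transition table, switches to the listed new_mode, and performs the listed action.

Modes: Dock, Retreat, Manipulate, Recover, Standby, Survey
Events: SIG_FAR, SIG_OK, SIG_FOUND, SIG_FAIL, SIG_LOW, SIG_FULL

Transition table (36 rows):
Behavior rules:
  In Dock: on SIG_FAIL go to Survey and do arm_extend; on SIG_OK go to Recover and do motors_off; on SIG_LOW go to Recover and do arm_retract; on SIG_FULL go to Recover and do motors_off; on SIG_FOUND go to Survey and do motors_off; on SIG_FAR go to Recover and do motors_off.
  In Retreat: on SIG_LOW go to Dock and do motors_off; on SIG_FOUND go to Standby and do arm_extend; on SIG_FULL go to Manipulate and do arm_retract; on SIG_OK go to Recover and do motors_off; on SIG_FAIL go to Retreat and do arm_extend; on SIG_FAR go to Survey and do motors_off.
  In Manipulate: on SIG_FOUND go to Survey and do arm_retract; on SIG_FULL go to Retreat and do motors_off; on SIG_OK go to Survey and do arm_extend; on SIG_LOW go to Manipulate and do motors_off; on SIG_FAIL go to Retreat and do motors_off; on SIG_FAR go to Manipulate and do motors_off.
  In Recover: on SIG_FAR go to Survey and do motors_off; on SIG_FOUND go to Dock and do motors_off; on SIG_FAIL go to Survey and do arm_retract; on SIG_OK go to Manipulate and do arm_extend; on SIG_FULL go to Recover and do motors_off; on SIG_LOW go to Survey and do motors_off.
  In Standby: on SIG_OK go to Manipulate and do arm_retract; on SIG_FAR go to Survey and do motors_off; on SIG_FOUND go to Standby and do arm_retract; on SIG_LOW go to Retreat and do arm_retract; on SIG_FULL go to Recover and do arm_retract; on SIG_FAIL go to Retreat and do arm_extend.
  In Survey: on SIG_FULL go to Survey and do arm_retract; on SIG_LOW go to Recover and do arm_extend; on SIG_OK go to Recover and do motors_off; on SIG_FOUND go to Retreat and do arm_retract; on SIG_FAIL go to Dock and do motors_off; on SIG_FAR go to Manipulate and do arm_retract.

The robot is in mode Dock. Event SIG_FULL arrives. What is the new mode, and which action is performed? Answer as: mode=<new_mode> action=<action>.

mode=Recover action=motors_off

current mode = Dock; filter table to that mode:
  (Dock, SIG_FAIL) → (Survey, arm_extend)
  (Dock, SIG_OK) → (Recover, motors_off)
  (Dock, SIG_LOW) → (Recover, arm_retract)
  (Dock, SIG_FULL) → (Recover, motors_off)  ← event matches
  (Dock, SIG_FOUND) → (Survey, motors_off)
  (Dock, SIG_FAR) → (Recover, motors_off)
event = SIG_FULL selects (Recover, motors_off)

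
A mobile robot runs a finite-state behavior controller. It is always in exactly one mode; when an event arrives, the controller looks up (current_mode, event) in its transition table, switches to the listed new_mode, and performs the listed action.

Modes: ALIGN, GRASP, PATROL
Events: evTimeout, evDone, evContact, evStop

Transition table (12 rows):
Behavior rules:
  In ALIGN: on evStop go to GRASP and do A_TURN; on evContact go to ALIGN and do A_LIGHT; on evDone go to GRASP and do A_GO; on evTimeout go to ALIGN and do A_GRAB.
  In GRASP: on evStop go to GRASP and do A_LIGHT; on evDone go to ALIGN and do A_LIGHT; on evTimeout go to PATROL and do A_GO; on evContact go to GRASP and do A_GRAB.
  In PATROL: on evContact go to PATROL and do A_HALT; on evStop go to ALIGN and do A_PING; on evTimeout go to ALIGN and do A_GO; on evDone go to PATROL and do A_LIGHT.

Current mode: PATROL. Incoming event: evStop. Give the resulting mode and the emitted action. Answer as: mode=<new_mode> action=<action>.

current mode = PATROL; filter table to that mode:
  (PATROL, evContact) → (PATROL, A_HALT)
  (PATROL, evStop) → (ALIGN, A_PING)  ← event matches
  (PATROL, evTimeout) → (ALIGN, A_GO)
  (PATROL, evDone) → (PATROL, A_LIGHT)
event = evStop selects (ALIGN, A_PING)

mode=ALIGN action=A_PING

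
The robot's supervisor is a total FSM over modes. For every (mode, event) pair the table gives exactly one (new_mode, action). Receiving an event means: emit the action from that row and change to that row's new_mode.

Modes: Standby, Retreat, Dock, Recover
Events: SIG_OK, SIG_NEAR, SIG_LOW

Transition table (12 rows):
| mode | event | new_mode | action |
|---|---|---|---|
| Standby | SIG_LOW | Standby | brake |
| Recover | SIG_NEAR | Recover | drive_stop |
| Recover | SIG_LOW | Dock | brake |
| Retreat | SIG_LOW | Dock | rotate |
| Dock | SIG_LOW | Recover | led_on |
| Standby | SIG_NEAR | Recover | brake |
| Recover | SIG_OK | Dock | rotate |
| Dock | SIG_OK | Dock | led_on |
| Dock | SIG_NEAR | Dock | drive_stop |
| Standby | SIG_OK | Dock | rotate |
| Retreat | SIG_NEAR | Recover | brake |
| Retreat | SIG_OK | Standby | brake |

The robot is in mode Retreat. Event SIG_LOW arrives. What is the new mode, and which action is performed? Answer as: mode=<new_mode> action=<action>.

current mode = Retreat; filter table to that mode:
  (Retreat, SIG_LOW) → (Dock, rotate)  ← event matches
  (Retreat, SIG_NEAR) → (Recover, brake)
  (Retreat, SIG_OK) → (Standby, brake)
event = SIG_LOW selects (Dock, rotate)

mode=Dock action=rotate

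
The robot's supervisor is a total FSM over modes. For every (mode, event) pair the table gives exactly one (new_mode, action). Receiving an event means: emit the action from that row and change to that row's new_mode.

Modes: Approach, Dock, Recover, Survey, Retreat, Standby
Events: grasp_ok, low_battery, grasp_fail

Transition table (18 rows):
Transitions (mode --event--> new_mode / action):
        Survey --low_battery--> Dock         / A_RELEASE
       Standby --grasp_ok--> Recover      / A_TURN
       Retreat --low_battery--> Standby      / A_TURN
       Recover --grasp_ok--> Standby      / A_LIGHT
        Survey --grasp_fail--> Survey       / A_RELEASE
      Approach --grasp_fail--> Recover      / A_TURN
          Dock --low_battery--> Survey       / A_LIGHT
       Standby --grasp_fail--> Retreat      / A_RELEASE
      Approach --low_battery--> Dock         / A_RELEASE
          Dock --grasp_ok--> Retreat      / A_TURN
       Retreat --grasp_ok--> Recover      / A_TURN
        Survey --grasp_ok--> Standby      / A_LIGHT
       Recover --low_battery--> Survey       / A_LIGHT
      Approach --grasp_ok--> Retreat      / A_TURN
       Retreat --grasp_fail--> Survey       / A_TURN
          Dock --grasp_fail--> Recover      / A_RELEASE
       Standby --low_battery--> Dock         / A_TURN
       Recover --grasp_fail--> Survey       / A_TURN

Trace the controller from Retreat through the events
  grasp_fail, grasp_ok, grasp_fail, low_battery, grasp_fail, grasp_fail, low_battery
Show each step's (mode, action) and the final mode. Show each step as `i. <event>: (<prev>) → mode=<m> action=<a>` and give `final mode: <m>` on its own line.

1. grasp_fail: (Retreat) → mode=Survey action=A_TURN
2. grasp_ok: (Survey) → mode=Standby action=A_LIGHT
3. grasp_fail: (Standby) → mode=Retreat action=A_RELEASE
4. low_battery: (Retreat) → mode=Standby action=A_TURN
5. grasp_fail: (Standby) → mode=Retreat action=A_RELEASE
6. grasp_fail: (Retreat) → mode=Survey action=A_TURN
7. low_battery: (Survey) → mode=Dock action=A_RELEASE

final mode: Dock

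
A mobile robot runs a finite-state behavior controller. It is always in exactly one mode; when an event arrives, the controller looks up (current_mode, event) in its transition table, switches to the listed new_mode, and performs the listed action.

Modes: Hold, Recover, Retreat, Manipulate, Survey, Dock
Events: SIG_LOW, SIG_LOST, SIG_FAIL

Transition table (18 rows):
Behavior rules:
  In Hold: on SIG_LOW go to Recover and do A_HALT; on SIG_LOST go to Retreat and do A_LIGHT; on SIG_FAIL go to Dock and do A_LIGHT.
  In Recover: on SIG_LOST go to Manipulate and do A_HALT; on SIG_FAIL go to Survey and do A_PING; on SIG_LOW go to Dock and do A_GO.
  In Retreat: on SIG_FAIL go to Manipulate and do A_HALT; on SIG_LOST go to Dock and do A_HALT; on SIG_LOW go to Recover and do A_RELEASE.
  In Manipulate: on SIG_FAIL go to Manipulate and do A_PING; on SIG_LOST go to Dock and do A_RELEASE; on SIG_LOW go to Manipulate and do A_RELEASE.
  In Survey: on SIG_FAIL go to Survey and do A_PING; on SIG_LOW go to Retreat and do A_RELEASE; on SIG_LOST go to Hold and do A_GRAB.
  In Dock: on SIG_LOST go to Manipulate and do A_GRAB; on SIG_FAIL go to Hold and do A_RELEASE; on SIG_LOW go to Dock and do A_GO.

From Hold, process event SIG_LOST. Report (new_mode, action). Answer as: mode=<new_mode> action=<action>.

mode=Retreat action=A_LIGHT

current mode = Hold; filter table to that mode:
  (Hold, SIG_LOW) → (Recover, A_HALT)
  (Hold, SIG_LOST) → (Retreat, A_LIGHT)  ← event matches
  (Hold, SIG_FAIL) → (Dock, A_LIGHT)
event = SIG_LOST selects (Retreat, A_LIGHT)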